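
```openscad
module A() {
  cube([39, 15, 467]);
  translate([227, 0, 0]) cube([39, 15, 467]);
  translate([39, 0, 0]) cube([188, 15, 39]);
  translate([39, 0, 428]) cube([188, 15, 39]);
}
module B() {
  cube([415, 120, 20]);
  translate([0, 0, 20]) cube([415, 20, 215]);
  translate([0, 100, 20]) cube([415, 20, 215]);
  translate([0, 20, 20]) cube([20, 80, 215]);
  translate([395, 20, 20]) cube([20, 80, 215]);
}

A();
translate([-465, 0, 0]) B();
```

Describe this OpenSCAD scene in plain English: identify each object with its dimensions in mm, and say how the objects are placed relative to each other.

A is a rectangular picture frame lying in the x–z plane (depth along y). The opening is 188 mm wide (x) by 389 mm tall (z), surrounded by a border 39 mm wide on all four sides. The frame is 15 mm deep and is made of two full-height vertical stiles with two horizontal rails fitted between them.

B is an open storage box with external size 415×120×235 mm and wall thickness 20 mm (the base is also 20 mm thick). The base covers the whole footprint; the four walls stand on the base, with the y-facing walls full-width and the x-facing walls fitting between their inner faces.

The open box is on the floor beside the picture frame on its −x side.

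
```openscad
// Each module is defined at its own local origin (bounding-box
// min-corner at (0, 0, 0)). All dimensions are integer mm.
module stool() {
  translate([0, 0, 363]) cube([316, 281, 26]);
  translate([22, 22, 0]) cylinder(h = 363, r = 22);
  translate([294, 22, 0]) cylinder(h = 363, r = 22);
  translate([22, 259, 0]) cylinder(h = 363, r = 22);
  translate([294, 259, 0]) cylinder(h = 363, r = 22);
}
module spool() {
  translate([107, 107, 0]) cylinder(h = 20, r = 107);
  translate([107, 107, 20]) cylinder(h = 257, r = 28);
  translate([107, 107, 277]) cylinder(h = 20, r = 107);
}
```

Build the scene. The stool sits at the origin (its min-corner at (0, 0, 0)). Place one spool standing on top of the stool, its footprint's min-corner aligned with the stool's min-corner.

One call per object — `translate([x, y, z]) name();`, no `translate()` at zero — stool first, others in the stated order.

stool();
translate([0, 0, 389]) spool();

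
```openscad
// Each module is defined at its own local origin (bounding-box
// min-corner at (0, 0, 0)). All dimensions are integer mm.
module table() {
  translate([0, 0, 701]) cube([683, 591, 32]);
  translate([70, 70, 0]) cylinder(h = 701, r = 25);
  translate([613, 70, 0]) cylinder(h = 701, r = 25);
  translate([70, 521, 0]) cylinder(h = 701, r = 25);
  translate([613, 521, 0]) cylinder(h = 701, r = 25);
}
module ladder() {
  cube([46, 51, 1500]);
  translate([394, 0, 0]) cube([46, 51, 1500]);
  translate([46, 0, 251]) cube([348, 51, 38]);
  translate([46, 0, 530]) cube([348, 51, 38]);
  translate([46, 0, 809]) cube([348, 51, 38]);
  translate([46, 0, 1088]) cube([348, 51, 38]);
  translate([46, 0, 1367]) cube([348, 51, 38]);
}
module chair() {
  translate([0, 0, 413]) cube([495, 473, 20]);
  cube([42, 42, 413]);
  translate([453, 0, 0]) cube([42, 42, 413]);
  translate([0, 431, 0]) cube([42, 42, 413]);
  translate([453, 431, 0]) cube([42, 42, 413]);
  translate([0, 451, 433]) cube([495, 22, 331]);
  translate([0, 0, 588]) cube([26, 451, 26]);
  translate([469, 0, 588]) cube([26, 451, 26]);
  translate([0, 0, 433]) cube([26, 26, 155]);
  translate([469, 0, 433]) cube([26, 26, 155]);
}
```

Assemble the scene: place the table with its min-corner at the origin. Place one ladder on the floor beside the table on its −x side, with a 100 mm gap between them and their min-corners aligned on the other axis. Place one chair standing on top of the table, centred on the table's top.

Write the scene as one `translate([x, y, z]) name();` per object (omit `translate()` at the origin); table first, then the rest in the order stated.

table();
translate([-540, 0, 0]) ladder();
translate([94, 59, 733]) chair();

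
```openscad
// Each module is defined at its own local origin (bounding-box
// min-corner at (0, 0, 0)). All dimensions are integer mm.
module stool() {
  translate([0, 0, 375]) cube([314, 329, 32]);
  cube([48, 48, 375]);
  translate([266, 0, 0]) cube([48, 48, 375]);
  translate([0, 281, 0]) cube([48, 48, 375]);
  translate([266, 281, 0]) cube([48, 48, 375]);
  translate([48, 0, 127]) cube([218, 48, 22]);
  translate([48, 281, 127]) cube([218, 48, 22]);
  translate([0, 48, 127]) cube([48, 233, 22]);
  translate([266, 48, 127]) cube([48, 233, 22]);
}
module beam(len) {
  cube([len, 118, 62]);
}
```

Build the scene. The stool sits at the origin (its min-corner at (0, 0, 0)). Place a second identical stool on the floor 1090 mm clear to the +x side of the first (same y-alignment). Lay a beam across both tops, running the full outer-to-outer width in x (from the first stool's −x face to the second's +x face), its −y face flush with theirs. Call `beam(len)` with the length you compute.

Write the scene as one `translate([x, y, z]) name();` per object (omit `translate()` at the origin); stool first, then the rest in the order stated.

stool();
translate([1404, 0, 0]) stool();
translate([0, 0, 407]) beam(1718);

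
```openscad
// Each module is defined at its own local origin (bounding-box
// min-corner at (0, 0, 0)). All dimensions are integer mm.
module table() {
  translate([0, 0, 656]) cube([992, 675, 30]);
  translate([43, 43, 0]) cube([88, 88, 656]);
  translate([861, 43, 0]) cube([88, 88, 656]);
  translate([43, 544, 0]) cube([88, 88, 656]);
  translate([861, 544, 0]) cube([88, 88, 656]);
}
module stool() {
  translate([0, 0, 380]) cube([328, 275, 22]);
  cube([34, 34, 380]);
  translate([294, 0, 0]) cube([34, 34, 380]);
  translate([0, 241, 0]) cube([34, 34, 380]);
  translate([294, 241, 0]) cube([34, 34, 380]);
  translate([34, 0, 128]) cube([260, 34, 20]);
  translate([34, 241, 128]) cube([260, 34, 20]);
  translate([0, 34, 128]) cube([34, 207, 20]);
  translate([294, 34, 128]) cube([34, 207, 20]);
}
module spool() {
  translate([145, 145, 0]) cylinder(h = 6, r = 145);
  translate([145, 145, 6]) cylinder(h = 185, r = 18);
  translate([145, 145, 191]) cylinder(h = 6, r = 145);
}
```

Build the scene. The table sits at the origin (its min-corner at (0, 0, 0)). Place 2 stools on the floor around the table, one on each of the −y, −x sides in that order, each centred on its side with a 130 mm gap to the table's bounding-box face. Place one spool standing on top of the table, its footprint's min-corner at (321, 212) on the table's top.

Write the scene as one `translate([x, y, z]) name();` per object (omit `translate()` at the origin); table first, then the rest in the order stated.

table();
translate([332, -405, 0]) stool();
translate([-458, 200, 0]) stool();
translate([321, 212, 686]) spool();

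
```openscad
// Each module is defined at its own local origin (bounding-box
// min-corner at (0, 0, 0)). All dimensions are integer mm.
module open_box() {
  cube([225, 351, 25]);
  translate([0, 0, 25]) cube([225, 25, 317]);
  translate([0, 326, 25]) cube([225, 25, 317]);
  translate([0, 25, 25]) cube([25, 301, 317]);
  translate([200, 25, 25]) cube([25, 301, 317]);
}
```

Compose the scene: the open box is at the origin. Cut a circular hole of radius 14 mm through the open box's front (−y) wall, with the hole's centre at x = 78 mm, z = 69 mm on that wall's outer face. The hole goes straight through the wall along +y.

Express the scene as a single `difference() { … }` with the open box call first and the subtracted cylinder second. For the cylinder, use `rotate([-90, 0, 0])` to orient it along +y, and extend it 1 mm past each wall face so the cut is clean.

difference() {
  open_box();
  translate([78, -1, 69]) rotate([-90, 0, 0]) cylinder(h = 27, r = 14);
}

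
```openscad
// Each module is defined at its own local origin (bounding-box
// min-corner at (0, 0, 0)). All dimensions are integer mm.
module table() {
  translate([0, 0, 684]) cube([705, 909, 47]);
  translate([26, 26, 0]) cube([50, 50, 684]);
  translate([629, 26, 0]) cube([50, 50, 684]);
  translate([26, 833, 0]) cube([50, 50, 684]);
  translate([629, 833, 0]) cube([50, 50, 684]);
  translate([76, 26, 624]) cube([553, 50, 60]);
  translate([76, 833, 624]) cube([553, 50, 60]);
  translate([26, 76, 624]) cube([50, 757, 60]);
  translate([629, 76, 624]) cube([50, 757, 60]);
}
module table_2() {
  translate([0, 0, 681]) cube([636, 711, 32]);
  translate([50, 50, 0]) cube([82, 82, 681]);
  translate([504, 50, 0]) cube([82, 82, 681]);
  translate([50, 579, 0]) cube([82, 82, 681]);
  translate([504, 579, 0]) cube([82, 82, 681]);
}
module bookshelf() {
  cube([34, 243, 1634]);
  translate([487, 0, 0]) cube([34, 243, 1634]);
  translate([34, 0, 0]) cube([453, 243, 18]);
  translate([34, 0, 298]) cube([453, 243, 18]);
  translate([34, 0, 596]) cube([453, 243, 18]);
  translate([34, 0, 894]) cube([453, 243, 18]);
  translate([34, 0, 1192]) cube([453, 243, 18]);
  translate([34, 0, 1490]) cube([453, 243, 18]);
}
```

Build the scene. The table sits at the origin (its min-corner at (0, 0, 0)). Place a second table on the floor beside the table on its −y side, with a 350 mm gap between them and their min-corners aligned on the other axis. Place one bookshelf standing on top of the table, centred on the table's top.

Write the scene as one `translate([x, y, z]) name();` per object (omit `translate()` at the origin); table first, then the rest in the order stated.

table();
translate([0, -1061, 0]) table_2();
translate([92, 333, 731]) bookshelf();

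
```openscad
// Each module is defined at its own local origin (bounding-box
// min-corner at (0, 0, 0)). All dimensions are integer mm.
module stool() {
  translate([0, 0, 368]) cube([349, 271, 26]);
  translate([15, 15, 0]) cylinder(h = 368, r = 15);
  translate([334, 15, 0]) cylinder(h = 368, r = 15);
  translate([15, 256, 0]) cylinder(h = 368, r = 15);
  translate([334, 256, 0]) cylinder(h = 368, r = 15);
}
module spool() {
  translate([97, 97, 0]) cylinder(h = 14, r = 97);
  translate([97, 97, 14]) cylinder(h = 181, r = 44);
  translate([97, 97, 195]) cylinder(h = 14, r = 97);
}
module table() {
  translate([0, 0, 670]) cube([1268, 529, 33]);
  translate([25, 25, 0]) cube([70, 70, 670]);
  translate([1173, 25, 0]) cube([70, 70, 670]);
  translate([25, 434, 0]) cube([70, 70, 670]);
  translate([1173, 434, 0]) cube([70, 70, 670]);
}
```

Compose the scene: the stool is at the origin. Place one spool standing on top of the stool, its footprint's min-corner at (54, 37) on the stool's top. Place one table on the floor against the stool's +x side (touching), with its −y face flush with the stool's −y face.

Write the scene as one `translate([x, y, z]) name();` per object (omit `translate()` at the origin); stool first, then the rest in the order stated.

stool();
translate([54, 37, 394]) spool();
translate([349, 0, 0]) table();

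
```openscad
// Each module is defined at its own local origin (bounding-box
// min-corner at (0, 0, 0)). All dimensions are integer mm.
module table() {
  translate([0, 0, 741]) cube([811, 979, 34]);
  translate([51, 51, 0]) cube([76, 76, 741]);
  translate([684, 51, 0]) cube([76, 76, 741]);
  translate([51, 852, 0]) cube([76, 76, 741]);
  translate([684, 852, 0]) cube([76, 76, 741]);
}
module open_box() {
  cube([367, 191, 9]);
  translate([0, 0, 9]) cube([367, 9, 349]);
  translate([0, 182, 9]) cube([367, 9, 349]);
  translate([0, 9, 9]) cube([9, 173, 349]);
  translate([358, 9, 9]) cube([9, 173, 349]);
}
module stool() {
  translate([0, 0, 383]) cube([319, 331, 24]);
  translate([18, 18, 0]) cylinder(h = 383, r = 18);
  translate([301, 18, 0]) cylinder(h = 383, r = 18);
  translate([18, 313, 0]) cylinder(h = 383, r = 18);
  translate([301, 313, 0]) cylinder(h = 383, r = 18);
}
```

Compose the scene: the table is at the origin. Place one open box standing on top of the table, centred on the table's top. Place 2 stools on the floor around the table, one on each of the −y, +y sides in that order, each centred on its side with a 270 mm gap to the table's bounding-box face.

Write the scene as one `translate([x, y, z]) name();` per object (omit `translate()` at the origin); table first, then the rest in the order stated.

table();
translate([222, 394, 775]) open_box();
translate([246, -601, 0]) stool();
translate([246, 1249, 0]) stool();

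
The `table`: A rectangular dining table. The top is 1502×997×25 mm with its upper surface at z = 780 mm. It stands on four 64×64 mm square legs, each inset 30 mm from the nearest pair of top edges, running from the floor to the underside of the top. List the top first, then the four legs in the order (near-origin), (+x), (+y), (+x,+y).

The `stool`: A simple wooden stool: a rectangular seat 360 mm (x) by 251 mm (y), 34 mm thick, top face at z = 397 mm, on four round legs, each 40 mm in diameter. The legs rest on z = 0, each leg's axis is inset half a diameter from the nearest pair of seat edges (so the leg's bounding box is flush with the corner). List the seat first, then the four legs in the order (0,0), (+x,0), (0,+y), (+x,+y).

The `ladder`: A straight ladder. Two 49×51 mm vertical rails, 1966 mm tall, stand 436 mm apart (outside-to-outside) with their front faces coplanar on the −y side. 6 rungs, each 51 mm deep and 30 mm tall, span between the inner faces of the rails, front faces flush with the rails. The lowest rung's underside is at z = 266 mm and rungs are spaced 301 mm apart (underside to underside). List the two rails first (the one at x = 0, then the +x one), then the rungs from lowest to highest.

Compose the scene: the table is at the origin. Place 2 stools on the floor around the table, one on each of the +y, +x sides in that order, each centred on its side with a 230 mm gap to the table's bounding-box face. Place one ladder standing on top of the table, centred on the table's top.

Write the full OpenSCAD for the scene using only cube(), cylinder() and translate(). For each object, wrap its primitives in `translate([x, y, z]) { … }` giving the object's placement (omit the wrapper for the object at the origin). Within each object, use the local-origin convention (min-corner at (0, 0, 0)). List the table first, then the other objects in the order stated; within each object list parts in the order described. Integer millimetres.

translate([0, 0, 755]) cube([1502, 997, 25]);
translate([30, 30, 0]) cube([64, 64, 755]);
translate([1408, 30, 0]) cube([64, 64, 755]);
translate([30, 903, 0]) cube([64, 64, 755]);
translate([1408, 903, 0]) cube([64, 64, 755]);
translate([571, 1227, 0]) {
  translate([0, 0, 363]) cube([360, 251, 34]);
  translate([20, 20, 0]) cylinder(h = 363, r = 20);
  translate([340, 20, 0]) cylinder(h = 363, r = 20);
  translate([20, 231, 0]) cylinder(h = 363, r = 20);
  translate([340, 231, 0]) cylinder(h = 363, r = 20);
}
translate([1732, 373, 0]) {
  translate([0, 0, 363]) cube([360, 251, 34]);
  translate([20, 20, 0]) cylinder(h = 363, r = 20);
  translate([340, 20, 0]) cylinder(h = 363, r = 20);
  translate([20, 231, 0]) cylinder(h = 363, r = 20);
  translate([340, 231, 0]) cylinder(h = 363, r = 20);
}
translate([533, 473, 780]) {
  cube([49, 51, 1966]);
  translate([387, 0, 0]) cube([49, 51, 1966]);
  translate([49, 0, 266]) cube([338, 51, 30]);
  translate([49, 0, 567]) cube([338, 51, 30]);
  translate([49, 0, 868]) cube([338, 51, 30]);
  translate([49, 0, 1169]) cube([338, 51, 30]);
  translate([49, 0, 1470]) cube([338, 51, 30]);
  translate([49, 0, 1771]) cube([338, 51, 30]);
}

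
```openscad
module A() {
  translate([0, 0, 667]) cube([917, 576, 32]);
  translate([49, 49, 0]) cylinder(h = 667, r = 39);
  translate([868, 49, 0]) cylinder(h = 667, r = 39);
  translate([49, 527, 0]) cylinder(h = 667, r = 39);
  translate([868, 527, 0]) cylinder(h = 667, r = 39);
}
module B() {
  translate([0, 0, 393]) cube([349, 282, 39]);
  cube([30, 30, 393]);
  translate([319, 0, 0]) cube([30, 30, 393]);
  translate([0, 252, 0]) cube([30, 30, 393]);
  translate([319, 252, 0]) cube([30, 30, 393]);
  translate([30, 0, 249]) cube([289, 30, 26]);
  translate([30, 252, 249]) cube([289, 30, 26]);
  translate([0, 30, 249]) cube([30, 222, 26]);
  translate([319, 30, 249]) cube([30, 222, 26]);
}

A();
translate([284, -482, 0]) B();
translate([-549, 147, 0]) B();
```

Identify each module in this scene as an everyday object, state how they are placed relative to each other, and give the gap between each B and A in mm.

A is a table. B is a stool. Two stools sit around the table at the −y, −x sides. The gap between each stool and the table is 200 mm.

Each stool's nearest face is 200 mm from the table's bounding box.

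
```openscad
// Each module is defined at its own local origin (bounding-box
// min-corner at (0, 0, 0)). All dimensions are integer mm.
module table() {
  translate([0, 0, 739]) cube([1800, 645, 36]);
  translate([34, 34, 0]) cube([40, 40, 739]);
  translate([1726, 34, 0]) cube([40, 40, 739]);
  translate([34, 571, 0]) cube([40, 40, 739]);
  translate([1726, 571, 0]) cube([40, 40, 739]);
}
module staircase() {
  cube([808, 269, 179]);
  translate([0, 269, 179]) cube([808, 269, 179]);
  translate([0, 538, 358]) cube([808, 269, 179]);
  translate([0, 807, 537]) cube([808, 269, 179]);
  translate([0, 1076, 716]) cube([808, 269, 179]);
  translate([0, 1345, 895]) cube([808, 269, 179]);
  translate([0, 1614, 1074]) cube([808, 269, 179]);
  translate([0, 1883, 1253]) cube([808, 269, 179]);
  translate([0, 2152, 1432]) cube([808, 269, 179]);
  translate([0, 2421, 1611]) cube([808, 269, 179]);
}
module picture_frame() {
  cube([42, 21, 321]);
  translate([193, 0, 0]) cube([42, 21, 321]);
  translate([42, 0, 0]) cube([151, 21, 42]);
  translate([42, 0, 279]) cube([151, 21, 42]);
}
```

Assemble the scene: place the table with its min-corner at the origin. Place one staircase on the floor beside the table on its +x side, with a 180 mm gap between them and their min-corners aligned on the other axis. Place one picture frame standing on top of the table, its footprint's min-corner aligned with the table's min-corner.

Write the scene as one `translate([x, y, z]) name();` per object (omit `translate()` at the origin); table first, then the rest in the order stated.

table();
translate([1980, 0, 0]) staircase();
translate([0, 0, 775]) picture_frame();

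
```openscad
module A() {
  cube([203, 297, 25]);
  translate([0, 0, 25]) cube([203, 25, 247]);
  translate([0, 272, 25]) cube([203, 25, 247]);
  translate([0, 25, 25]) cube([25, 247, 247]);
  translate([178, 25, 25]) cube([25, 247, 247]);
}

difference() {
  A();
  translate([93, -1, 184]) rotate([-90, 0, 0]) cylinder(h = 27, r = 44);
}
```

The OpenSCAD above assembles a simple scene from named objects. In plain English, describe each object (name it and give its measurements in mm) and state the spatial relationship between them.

A is an open storage box with external size 203×297×272 mm and wall thickness 25 mm (the base is also 25 mm thick). The base covers the whole footprint; the four walls stand on the base, with the y-facing walls full-width and the x-facing walls fitting between their inner faces.

The open box has a circular hole of radius 44 mm through its front wall, centred at (x = 93, z = 184).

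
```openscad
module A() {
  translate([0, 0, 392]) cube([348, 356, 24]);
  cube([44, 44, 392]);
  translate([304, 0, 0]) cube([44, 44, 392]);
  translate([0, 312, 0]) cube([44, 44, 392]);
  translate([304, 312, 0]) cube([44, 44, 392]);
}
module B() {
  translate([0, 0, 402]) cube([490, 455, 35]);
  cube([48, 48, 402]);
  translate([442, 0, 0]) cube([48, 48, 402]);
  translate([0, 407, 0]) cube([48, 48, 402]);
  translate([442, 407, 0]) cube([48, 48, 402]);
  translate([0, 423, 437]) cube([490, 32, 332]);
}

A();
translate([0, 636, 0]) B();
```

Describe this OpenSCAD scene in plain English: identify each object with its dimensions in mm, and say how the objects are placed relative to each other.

A is a four-legged stool. The seat is 348×356 mm, 24 mm thick, top at z = 416 mm. It stands on four square legs, each 44×44 mm in cross-section, from z = 0 to the seat underside, each flush with a corner of the seat.

B is a chair: 490×455 mm seat, 35 mm thick, top at z = 437 mm, on four 48 mm square corner legs flush with the seat edges. A 32 mm thick backrest slab spans the full seat width, extending 332 mm above the seat top, its back face flush with the seat's +y edge.

The chair is on the floor beside the stool on its +y side.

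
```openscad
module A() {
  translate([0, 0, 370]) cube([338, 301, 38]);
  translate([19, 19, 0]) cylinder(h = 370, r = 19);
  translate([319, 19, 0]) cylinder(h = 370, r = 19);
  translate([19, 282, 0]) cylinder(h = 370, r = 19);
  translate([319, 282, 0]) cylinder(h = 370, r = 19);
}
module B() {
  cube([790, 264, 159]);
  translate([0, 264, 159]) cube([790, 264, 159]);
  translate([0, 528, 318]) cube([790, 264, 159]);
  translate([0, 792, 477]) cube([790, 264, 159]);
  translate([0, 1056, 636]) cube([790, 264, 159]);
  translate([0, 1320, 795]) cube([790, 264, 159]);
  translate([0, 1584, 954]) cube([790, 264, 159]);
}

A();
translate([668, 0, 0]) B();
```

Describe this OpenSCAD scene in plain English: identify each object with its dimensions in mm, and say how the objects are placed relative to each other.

A is a four-legged stool. The seat is 338×301 mm, 38 mm thick, top at z = 408 mm. It stands on four round legs, each 38 mm in diameter, from z = 0 to the seat underside, each leg's axis is inset half a diameter from the nearest pair of seat edges (so the leg's bounding box is flush with the corner).

B is a straight staircase of 7 solid steps. Each step is 790 mm wide (x), 264 mm deep (y, the going) and 159 mm tall (the rise). The first step rests on the floor; each subsequent step sits one going further in +y and one rise higher in +z, directly behind and above the previous step with no overlap.

The staircase is on the floor beside the stool on its +x side.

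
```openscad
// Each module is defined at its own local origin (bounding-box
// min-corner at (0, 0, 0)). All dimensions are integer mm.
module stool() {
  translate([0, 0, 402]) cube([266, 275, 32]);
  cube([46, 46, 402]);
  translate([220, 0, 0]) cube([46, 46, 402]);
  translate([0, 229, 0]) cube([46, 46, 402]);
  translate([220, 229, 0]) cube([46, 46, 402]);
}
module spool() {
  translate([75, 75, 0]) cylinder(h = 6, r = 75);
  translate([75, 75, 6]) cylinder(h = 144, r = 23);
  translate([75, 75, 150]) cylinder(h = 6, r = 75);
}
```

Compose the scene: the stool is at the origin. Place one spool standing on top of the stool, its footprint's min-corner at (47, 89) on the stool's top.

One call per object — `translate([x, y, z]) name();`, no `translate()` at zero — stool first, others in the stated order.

stool();
translate([47, 89, 434]) spool();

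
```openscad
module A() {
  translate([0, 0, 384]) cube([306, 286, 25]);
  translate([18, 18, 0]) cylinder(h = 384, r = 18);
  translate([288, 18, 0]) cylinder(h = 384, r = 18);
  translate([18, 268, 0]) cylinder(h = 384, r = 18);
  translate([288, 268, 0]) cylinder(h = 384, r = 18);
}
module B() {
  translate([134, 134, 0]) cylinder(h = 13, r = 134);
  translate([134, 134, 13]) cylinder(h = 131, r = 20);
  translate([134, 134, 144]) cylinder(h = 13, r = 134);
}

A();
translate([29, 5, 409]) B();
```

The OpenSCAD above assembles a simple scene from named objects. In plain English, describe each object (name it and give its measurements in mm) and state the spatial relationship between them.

A is a simple wooden stool: a rectangular seat 306 mm (x) by 286 mm (y), 25 mm thick, top face at z = 409 mm, on four round legs, each 36 mm in diameter. The legs rest on z = 0, each leg's axis is inset half a diameter from the nearest pair of seat edges (so the leg's bounding box is flush with the corner).

B is a spool: two coaxial disc flanges of radius 134 mm and thickness 13 mm, joined by a core cylinder of radius 20 mm and height 131 mm. The lower flange rests on z = 0 and the three cylinders share a vertical axis.

The spool is on top of the stool.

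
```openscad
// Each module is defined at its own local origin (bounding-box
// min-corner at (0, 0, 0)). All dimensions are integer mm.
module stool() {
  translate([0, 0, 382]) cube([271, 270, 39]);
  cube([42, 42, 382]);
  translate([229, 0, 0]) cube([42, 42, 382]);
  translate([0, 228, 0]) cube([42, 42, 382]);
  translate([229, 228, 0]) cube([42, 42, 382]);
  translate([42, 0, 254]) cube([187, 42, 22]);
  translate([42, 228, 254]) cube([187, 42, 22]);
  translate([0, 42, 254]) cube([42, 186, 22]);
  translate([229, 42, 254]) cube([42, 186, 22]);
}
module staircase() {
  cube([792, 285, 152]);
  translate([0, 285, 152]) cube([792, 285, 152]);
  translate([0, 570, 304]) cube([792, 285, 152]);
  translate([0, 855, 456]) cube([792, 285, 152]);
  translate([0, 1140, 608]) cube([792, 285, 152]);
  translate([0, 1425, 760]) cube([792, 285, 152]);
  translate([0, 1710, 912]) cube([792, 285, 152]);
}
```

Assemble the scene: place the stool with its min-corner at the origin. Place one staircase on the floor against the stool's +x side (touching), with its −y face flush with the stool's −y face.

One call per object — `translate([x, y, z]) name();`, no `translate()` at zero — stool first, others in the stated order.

stool();
translate([271, 0, 0]) staircase();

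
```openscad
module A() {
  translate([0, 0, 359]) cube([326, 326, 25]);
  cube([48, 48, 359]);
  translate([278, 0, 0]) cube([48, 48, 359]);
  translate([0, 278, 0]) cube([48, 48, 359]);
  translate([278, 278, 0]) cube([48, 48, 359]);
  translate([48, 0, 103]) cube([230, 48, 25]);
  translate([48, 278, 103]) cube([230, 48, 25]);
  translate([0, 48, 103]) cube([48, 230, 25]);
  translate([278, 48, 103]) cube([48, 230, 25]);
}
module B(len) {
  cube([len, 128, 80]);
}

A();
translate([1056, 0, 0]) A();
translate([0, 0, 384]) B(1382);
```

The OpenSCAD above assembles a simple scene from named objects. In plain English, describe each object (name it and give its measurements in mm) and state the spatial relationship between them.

A is a simple wooden stool: a rectangular seat 326 mm (x) by 326 mm (y), 25 mm thick, top face at z = 384 mm, on four square legs, each 48×48 mm in cross-section. The legs rest on z = 0, each flush with a corner of the seat. Four stretchers, 48 mm wide and 25 mm tall, connect adjacent legs with their undersides at z = 103 mm, each running between the inner faces of the legs it joins and aligned with the legs' outer faces on the other axis.

B is a rectangular beam 1382 mm long (x), 128 mm deep (y), 80 mm thick (z).

The beam spans the tops of two stools placed 730 mm apart, resting at z = 384 mm.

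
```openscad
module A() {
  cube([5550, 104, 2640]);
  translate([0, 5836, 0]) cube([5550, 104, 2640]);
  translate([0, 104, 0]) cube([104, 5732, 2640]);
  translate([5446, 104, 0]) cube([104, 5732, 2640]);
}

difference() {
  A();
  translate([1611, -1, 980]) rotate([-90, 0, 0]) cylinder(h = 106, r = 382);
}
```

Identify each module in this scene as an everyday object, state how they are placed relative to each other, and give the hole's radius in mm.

A is a house frame. The house frame has a circular hole through its front wall. The hole's radius is 382 mm.

The subtracted cylinder has r = 382 mm.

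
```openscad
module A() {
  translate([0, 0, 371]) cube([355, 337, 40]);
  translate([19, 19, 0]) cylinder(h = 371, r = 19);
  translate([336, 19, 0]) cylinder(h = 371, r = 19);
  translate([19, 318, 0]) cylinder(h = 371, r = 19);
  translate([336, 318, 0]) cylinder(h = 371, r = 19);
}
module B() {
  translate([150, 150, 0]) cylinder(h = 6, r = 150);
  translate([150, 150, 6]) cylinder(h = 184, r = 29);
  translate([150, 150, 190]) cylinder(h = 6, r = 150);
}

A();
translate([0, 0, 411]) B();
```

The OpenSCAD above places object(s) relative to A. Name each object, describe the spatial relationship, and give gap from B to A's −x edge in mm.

A is a stool. B is a spool. The spool is on top of the stool. The gap from the spool to the stool's −x edge is 0 mm.

The spool's min-x is at 0; the stool's min-x is 0; gap = 0 mm.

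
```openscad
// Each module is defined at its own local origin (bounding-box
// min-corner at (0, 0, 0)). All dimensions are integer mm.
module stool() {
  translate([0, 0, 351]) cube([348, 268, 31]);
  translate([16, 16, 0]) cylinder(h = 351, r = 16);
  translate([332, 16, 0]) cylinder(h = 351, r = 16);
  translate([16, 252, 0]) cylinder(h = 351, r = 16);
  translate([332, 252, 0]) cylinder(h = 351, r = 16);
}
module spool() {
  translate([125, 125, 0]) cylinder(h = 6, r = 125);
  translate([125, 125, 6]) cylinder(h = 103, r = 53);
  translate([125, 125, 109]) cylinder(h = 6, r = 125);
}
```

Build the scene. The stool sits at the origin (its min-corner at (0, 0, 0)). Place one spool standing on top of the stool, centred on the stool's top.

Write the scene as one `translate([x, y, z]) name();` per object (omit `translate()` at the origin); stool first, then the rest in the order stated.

stool();
translate([49, 9, 382]) spool();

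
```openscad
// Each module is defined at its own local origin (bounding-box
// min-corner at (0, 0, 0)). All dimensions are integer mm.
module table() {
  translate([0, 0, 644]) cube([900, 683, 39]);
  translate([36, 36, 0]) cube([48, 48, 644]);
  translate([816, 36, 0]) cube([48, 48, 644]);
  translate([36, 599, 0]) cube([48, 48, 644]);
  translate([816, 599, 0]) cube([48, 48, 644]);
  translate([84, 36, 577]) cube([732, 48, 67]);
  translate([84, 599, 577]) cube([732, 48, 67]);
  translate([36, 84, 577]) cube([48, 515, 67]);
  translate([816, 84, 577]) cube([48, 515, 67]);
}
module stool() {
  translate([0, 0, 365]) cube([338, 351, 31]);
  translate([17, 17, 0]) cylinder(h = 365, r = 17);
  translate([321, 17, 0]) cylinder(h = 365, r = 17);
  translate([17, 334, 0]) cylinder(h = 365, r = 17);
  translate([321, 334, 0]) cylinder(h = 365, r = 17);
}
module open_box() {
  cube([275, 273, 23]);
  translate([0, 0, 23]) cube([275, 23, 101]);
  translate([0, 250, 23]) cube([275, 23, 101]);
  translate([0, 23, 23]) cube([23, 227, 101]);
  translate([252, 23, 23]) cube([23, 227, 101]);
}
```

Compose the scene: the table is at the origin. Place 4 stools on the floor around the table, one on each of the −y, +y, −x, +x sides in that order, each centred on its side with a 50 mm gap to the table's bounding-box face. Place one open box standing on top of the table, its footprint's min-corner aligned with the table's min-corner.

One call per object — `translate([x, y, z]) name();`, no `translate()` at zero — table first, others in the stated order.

table();
translate([281, -401, 0]) stool();
translate([281, 733, 0]) stool();
translate([-388, 166, 0]) stool();
translate([950, 166, 0]) stool();
translate([0, 0, 683]) open_box();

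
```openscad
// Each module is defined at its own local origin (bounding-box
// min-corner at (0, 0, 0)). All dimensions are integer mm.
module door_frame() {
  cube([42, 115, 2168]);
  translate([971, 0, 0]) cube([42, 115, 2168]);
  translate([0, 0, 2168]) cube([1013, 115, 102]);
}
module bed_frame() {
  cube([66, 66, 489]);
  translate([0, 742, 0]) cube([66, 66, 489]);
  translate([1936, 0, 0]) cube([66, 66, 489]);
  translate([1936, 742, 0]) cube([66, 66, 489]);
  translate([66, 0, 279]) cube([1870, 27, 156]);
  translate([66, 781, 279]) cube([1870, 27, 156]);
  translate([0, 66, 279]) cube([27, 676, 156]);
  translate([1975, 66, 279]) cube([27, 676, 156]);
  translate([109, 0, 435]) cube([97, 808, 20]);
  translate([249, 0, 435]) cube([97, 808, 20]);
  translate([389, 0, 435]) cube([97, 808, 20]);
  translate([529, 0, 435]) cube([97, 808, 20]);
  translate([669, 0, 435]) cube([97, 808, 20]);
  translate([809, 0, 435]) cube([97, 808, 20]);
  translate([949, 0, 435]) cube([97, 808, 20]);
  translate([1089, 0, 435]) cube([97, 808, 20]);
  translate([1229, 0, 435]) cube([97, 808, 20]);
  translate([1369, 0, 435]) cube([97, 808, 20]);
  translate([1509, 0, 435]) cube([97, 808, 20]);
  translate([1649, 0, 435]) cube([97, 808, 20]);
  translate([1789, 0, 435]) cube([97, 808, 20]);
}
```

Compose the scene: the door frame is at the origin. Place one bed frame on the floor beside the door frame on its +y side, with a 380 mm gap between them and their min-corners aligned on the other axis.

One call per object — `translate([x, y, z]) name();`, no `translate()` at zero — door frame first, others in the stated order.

door_frame();
translate([0, 495, 0]) bed_frame();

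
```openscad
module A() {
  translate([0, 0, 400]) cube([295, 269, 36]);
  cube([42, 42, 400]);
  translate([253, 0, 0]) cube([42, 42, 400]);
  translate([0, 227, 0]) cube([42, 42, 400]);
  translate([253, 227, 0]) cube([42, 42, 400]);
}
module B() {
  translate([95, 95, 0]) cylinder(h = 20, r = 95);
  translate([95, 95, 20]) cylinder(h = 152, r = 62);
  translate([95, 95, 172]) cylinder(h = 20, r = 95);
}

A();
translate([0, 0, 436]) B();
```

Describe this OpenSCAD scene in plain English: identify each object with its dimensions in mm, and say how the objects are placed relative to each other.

A is a simple wooden stool: a rectangular seat 295 mm (x) by 269 mm (y), 36 mm thick, top face at z = 436 mm, on four square legs, each 42×42 mm in cross-section. The legs rest on z = 0, each flush with a corner of the seat.

B is a spool: two coaxial disc flanges of radius 95 mm and thickness 20 mm, joined by a core cylinder of radius 62 mm and height 152 mm. The lower flange rests on z = 0 and the three cylinders share a vertical axis.

The spool is on top of the stool.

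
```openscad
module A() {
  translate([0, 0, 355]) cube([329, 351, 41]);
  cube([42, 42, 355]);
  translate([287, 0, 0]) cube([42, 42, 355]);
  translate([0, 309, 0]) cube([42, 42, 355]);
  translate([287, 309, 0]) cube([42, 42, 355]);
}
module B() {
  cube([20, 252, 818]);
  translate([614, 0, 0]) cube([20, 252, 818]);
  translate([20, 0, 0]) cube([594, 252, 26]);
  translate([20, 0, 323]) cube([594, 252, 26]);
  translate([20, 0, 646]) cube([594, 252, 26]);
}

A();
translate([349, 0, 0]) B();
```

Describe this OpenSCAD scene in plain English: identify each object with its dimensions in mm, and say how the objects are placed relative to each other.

A is a simple wooden stool: a rectangular seat 329 mm (x) by 351 mm (y), 41 mm thick, top face at z = 396 mm, on four square legs, each 42×42 mm in cross-section. The legs rest on z = 0, each flush with a corner of the seat.

B is an open bookshelf. Two side panels, each 20 mm thick, 252 mm deep and 818 mm tall, stand 634 mm apart (outside-to-outside). Between them sit 3 shelves, each 26 mm thick and 252 mm deep, spanning the full gap between the sides. The bottom shelf rests on the floor (its underside at z = 0) and the clear gap between one shelf's top and the next shelf's underside is 297 mm.

The bookshelf is on the floor beside the stool on its +x side.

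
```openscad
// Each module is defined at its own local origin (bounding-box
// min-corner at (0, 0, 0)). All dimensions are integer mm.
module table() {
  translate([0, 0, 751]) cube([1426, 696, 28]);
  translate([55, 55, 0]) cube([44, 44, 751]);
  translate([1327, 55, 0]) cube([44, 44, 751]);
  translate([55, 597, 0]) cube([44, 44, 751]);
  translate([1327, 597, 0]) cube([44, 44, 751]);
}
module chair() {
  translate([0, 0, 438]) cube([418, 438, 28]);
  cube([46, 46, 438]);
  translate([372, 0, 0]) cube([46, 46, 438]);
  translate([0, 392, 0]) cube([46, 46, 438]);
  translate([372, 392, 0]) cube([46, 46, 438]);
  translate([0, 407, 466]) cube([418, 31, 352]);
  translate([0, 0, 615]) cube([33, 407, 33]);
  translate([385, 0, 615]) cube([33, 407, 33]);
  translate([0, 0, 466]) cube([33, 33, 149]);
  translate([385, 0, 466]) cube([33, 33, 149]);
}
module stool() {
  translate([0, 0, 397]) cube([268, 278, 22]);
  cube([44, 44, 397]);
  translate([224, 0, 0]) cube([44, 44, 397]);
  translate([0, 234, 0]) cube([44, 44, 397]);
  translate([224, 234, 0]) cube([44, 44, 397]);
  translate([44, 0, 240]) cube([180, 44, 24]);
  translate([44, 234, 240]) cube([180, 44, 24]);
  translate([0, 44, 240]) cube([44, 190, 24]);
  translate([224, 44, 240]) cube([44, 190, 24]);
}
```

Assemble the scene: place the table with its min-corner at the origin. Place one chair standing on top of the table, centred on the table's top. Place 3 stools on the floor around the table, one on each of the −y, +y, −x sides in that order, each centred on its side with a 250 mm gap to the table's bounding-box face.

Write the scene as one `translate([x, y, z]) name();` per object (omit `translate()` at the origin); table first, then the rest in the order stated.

table();
translate([504, 129, 779]) chair();
translate([579, -528, 0]) stool();
translate([579, 946, 0]) stool();
translate([-518, 209, 0]) stool();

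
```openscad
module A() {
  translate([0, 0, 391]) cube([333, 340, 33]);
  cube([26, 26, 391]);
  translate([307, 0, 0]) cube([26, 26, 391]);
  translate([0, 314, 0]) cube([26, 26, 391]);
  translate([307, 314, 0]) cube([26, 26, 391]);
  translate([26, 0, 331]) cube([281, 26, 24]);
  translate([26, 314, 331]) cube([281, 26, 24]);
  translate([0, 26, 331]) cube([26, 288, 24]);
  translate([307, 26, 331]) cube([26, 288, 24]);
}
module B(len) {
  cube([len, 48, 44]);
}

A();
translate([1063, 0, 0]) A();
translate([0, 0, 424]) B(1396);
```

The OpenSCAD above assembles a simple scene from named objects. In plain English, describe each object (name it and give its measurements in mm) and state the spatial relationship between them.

A is a four-legged stool. The seat is 333×340 mm, 33 mm thick, top at z = 424 mm. It stands on four square legs, each 26×26 mm in cross-section, from z = 0 to the seat underside, each flush with a corner of the seat. Four stretchers, 26 mm wide and 24 mm tall, connect adjacent legs with their undersides at z = 331 mm, each running between the inner faces of the legs it joins and aligned with the legs' outer faces on the other axis.

B is a rectangular beam 1396 mm long (x), 48 mm deep (y), 44 mm thick (z).

The beam spans the tops of two stools placed 730 mm apart, resting at z = 424 mm.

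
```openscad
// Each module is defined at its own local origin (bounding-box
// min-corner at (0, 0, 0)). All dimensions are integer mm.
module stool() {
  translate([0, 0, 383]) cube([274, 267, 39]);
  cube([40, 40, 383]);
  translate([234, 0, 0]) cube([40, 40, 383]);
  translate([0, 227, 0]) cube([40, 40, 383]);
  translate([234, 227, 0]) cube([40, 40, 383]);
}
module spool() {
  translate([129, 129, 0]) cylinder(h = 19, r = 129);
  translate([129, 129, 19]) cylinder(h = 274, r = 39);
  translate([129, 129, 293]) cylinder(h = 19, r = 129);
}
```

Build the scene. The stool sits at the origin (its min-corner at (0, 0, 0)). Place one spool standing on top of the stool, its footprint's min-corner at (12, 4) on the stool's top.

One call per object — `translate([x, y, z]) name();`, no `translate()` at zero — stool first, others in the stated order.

stool();
translate([12, 4, 422]) spool();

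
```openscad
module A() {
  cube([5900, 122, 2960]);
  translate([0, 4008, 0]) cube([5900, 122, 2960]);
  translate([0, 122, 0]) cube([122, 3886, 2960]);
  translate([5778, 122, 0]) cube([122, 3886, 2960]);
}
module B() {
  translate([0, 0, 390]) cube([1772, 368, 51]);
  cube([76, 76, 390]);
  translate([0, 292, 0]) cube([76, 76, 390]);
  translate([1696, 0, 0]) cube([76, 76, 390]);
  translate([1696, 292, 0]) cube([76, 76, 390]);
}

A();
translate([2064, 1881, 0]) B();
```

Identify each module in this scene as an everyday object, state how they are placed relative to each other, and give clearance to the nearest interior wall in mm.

Clearances: x = 1942, y = 1759; minimum 1759 mm.

A is a house frame. B is a bench. The bench sits inside the house frame, centred. The clearance to the nearest interior wall is 1759 mm.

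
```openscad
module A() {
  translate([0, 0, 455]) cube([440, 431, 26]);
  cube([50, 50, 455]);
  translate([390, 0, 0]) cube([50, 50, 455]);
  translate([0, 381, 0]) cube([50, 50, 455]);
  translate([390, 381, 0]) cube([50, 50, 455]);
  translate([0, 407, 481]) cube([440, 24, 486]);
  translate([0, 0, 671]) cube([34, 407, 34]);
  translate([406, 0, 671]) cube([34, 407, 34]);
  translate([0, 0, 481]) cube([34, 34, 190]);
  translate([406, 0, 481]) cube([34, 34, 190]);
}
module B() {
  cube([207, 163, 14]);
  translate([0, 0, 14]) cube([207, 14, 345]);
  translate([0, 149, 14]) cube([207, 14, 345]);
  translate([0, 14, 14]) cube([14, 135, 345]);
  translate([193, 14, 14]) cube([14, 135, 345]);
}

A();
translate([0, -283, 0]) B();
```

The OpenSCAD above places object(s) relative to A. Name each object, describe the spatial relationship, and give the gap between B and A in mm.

A is a chair. B is an open box. The open box is on the floor beside the chair on its −y side. The gap between the open box and the chair is 120 mm.

The open box's nearest face is 120 mm from the chair's −y face.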